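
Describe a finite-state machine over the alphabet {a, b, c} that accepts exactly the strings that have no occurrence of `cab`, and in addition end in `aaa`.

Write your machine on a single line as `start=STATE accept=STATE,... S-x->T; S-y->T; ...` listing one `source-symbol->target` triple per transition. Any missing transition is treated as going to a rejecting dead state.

Run two small machines in parallel and take their product. The first has 4 states tracking partial matches of the forbidden pattern `cab`; the second has 4 states tracking how much of the suffix `aaa` has currently been matched. A product state is a pair (one from each), accepting exactly when both do.
With 10 states:
        a   b   c  
>  S0   S1  S0  S2 
   S1   S3  S0  S2 
   S2   S4  S0  S2 
   S3   S5  S0  S2 
   S4   S3  S6  S2 
 * S5   S5  S0  S2 
   S6   S7  S6  S6 
   S7   S8  S6  S6 
   S8   S9  S6  S6 
   S9   S9  S6  S6 
(> = start, * = accepting)

start=S0; accept=S5; S0-a->S1; S0-b->S0; S0-c->S2; S1-a->S3; S1-b->S0; S1-c->S2; S2-a->S4; S2-b->S0; S2-c->S2; S3-a->S5; S3-b->S0; S3-c->S2; S4-a->S3; S4-b->S6; S4-c->S2; S5-a->S5; S5-b->S0; S5-c->S2; S6-a->S7; S6-b->S6; S6-c->S6; S7-a->S8; S7-b->S6; S7-c->S6; S8-a->S9; S8-b->S6; S8-c->S6; S9-a->S9; S9-b->S6; S9-c->S6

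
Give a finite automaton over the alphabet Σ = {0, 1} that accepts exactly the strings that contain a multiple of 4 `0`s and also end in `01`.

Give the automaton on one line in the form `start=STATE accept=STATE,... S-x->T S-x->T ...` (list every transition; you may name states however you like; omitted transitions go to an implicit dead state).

start=q0 accept=q5 q0-0->q1 q0-1->q0 q1-0->q2 q1-1->q1 q2-0->q3 q2-1->q2 q3-0->q4 q3-1->q3 q4-0->q1 q4-1->q5 q5-0->q1 q5-1->q0

Run two small machines in parallel and take their product. One (4 states) tracks the count of `0`s modulo 4; the other (3 states) tracks how much of the suffix `01` has currently been matched. Each combined state is a pair, one component from each; accept when both components accept. Equivalent product states are then merged.
With 6 states:
        0   1  
>  q0   q1  q0 
   q1   q2  q1 
   q2   q3  q2 
   q3   q4  q3 
   q4   q1  q5 
 * q5   q1  q0 
(> = start, * = accepting)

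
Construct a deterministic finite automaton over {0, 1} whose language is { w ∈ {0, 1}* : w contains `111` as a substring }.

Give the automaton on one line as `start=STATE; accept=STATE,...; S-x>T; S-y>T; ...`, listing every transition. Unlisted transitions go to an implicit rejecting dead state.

start=s0; accept=s3; s0-0>s0; s0-1>s1; s1-0>s0; s1-1>s2; s2-0>s0; s2-1>s3; s3-0>s3; s3-1>s3

States s0..s2 record the length of the longest prefix of `111` that matches the current input suffix. Reaching s3 means `111` has been seen, and we stay there forever. Accept from s3.
4 states suffice.
        0   1  
>  s0   s0  s1 
   s1   s0  s2 
   s2   s0  s3 
 * s3   s3  s3 
(> = start, * = accepting)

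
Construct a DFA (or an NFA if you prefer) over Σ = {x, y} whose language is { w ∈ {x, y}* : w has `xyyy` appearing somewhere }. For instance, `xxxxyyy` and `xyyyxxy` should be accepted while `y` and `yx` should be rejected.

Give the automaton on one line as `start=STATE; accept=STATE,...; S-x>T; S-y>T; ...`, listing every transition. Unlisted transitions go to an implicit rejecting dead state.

Track how much of `xyyy` has been matched so far: state A is no progress, E is the absorbing accept state reached once `xyyy` has occurred. Intermediate states record partial matches; on a mismatch, fall back to the longest reusable overlap.
5 states suffice.
       x  y 
>  A   B  A 
   B   B  C 
   C   B  D 
   D   B  E 
 * E   E  E 
(> = start, * = accepting)

start=A; accept=E; A-x>B; A-y>A; B-x>B; B-y>C; C-x>B; C-y>D; D-x>B; D-y>E; E-x>E; E-y>E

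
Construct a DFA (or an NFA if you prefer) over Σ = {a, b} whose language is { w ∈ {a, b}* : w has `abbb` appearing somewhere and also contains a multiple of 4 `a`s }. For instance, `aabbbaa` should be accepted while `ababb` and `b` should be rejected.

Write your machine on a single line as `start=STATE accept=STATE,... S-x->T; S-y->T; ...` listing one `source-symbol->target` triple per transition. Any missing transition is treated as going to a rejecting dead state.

start=q0; accept=q16; q0-a->q1; q0-b->q0; q1-a->q2; q1-b->q3; q2-a->q4; q2-b->q5; q3-a->q2; q3-b->q6; q4-a->q7; q4-b->q8; q5-a->q4; q5-b->q9; q6-a->q2; q6-b->q10; q7-a->q1; q7-b->q11; q8-a->q7; q8-b->q12; q9-a->q4; q9-b->q13; q10-a->q13; q10-b->q10; q11-a->q1; q11-b->q14; q12-a->q7; q12-b->q15; q13-a->q15; q13-b->q13; q14-a->q1; q14-b->q16; q15-a->q16; q15-b->q15; q16-a->q10; q16-b->q16

Run two small machines in parallel and take their product. One (5 states) tracks whether and how much of `abbb` has been seen; the other (4 states) tracks the count of `a`s modulo 4. Each combined state is a pair, one component from each; accept when both components accept.
With 17 states:
          a    b  
>  q0     q1   q0 
   q1     q2   q3 
   q2     q4   q5 
   q3     q2   q6 
   q4     q7   q8 
   q5     q4   q9 
   q6     q2  q10 
   q7     q1  q11 
   q8     q7  q12 
   q9     q4  q13 
   q10   q13  q10 
   q11    q1  q14 
   q12    q7  q15 
   q13   q15  q13 
   q14    q1  q16 
   q15   q16  q15 
 * q16   q10  q16 
(> = start, * = accepting)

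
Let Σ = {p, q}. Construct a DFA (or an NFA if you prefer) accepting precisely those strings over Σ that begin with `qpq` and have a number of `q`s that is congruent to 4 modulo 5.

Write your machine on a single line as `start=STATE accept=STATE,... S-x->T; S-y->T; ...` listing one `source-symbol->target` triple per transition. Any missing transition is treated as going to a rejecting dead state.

start=s0; accept=s6; s0-p->s1; s0-q->s2; s1-p->s1; s1-q->s1; s2-p->s3; s2-q->s1; s3-p->s1; s3-q->s4; s4-p->s4; s4-q->s5; s5-p->s5; s5-q->s6; s6-p->s6; s6-q->s7; s7-p->s7; s7-q->s8; s8-p->s8; s8-q->s4

Run two small machines in parallel and take their product. One (5 states) tracks whether the input so far still matches the prefix `qpq`; the other (5 states) tracks the count of `q`s modulo 5. Each combined state is a pair, one component from each; accept when both components accept. Minimizing collapses redundant product states.
With 9 states:
        p   q  
>  s0   s1  s2 
   s1   s1  s1 
   s2   s3  s1 
   s3   s1  s4 
   s4   s4  s5 
   s5   s5  s6 
 * s6   s6  s7 
   s7   s7  s8 
   s8   s8  s4 
(> = start, * = accepting)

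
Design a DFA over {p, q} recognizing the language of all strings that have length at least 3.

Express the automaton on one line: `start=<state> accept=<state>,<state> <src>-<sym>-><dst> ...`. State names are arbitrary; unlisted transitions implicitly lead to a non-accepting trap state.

start=A accept=D,E A-p->B A-q->B B-p->C B-q->C C-p->D C-q->D D-p->E D-q->E E-p->E E-q->E

Count input length up to 4: every symbol moves from A toward E, which means 'more than 3' and absorbs. Accept from {D, E}.
With 5 states:
       p  q 
>  A   B  B 
   B   C  C 
   C   D  D 
 * D   E  E 
 * E   E  E 
(> = start, * = accepting)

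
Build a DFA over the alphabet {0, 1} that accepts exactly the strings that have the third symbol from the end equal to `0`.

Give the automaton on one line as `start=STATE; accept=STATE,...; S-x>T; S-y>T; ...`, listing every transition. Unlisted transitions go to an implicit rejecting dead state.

Because acceptance depends on a position counted from the end, the machine has to buffer the most recent 3 symbols. Make each state the string of the last up-to-3 symbols read; on input `x` shift the window left and append `x`. Accept when the buffered window has length 3 and begins with `0`.
With 15 states:
       0  1 
>  A   B  C 
   B   D  E 
   C   F  G 
   D   H  I 
   E   J  K 
   F   L  M 
   G   N  O 
 * H   H  I 
 * I   J  K 
 * J   L  M 
 * K   N  O 
   L   H  I 
   M   J  K 
   N   L  M 
   O   N  O 
(> = start, * = accepting)

start=A; accept=H,I,J,K; A-0>B; A-1>C; B-0>D; B-1>E; C-0>F; C-1>G; D-0>H; D-1>I; E-0>J; E-1>K; F-0>L; F-1>M; G-0>N; G-1>O; H-0>H; H-1>I; I-0>J; I-1>K; J-0>L; J-1>M; K-0>N; K-1>O; L-0>H; L-1>I; M-0>J; M-1>K; N-0>L; N-1>M; O-0>N; O-1>O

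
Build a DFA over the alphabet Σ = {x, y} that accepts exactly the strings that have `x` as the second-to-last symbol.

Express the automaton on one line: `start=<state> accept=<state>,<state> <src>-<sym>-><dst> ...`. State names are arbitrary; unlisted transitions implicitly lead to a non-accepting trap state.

start=S0 accept=S3,S4 S0-x->S1 S0-y->S2 S1-x->S3 S1-y->S4 S2-x->S5 S2-y->S6 S3-x->S3 S3-y->S4 S4-x->S5 S4-y->S6 S5-x->S3 S5-y->S4 S6-x->S5 S6-y->S6

Because acceptance depends on a position counted from the end, the machine has to buffer the most recent 2 symbols. Make each state the string of the last up-to-2 symbols read; on input `x` shift the window left and append `x`. Accept when the buffered window has length 2 and begins with `x`.
7 states suffice.
        x   y  
>  S0   S1  S2 
   S1   S3  S4 
   S2   S5  S6 
 * S3   S3  S4 
 * S4   S5  S6 
   S5   S3  S4 
   S6   S5  S6 
(> = start, * = accepting)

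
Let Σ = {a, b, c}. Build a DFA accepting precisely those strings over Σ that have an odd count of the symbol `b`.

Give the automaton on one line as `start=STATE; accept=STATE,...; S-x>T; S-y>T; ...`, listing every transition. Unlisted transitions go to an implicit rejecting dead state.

start=q0; accept=q1; q0-a>q0; q0-b>q1; q0-c>q0; q1-a>q1; q1-b>q0; q1-c>q1

Keep the running count of `b`s modulo 2: each `b` advances along the cycle q0 → q1 → q0 while other symbols loop. Accept at q1.
        a   b   c  
>  q0   q0  q1  q0 
 * q1   q1  q0  q1 
(> = start, * = accepting)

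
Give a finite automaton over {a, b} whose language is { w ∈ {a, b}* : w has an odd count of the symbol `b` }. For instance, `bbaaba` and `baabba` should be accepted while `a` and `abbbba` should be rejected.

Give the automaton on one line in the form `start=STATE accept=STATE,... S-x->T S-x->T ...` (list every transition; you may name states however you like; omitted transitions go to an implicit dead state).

start=q0 accept=q1 q0-a->q0 q0-b->q1 q1-a->q1 q1-b->q0

The only thing that matters is how many `b`s have appeared, reduced mod 2. Use one state per residue: q0 for 0, …, q1 for 1. Reading `b` moves to the next residue; anything else stays put. q1 is accepting.
        a   b  
>  q0   q0  q1 
 * q1   q1  q0 
(> = start, * = accepting)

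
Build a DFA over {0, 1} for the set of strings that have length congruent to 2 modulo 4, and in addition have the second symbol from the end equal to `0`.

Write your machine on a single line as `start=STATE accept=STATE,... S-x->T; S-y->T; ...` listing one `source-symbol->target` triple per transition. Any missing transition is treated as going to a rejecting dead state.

start=S0; accept=S3; S0-0->S1; S0-1->S2; S1-0->S3; S1-1->S3; S2-0->S4; S2-1->S4; S3-0->S5; S3-1->S5; S4-0->S5; S4-1->S5; S5-0->S0; S5-1->S0

Handle the two conditions separately and then intersect. One (4 states) tracks the input length modulo 4; the other (7 states) tracks the last 2 symbols read. Each combined state is a pair, one component from each; accept when both components accept. Equivalent product states are then merged.
        0   1  
>  S0   S1  S2 
   S1   S3  S3 
   S2   S4  S4 
 * S3   S5  S5 
   S4   S5  S5 
   S5   S0  S0 
(> = start, * = accepting)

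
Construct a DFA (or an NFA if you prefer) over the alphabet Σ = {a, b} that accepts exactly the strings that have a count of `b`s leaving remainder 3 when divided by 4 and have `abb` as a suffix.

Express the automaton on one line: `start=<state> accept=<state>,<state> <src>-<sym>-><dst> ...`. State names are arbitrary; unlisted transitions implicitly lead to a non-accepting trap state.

Build one automaton per condition and run them in lockstep. One (4 states) tracks the count of `b`s modulo 4; the other (4 states) tracks how much of the suffix `abb` has currently been matched. Each combined state is a pair, one component from each; accept when both components accept.
16 states suffice.
          a    b  
>  s0     s1   s2 
   s1     s1   s3 
   s2     s4   s5 
   s3     s4   s6 
   s4     s4   s7 
   s5     s8   s9 
   s6     s8   s9 
   s7     s8  s10 
   s8     s8  s11 
   s9    s12   s0 
 * s10   s12   s0 
   s11   s12  s13 
   s12   s12  s14 
   s13    s1   s2 
   s14    s1  s15 
   s15    s4   s5 
(> = start, * = accepting)

start=s0 accept=s10 s0-a->s1 s0-b->s2 s1-a->s1 s1-b->s3 s2-a->s4 s2-b->s5 s3-a->s4 s3-b->s6 s4-a->s4 s4-b->s7 s5-a->s8 s5-b->s9 s6-a->s8 s6-b->s9 s7-a->s8 s7-b->s10 s8-a->s8 s8-b->s11 s9-a->s12 s9-b->s0 s10-a->s12 s10-b->s0 s11-a->s12 s11-b->s13 s12-a->s12 s12-b->s14 s13-a->s1 s13-b->s2 s14-a->s1 s14-b->s15 s15-a->s4 s15-b->s5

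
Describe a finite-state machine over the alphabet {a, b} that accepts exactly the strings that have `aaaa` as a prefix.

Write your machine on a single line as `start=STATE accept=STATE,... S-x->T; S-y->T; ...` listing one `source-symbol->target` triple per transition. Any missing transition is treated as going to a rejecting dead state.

start=s0; accept=s4; s0-a->s1; s0-b->s5; s1-a->s2; s1-b->s5; s2-a->s3; s2-b->s5; s3-a->s4; s3-b->s5; s4-a->s4; s4-b->s4; s5-a->s5; s5-b->s5

Walk along `aaaa` while the input agrees: from s0 take `a` to s1, and so on. Any deviation drops to the rejecting sink s5. Once s4 is reached the prefix is confirmed and every continuation is accepted.
A 6-state machine:
        a   b  
>  s0   s1  s5 
   s1   s2  s5 
   s2   s3  s5 
   s3   s4  s5 
 * s4   s4  s4 
   s5   s5  s5 
(> = start, * = accepting)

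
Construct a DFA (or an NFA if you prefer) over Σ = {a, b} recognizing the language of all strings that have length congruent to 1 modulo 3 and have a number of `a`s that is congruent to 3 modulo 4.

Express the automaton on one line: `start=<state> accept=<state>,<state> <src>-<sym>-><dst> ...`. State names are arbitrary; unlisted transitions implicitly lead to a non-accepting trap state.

start=q0 accept=q9 q0-a->q1 q0-b->q2 q1-a->q3 q1-b->q4 q2-a->q4 q2-b->q5 q3-a->q6 q3-b->q7 q4-a->q7 q4-b->q8 q5-a->q8 q5-b->q0 q6-a->q2 q6-b->q9 q7-a->q9 q7-b->q10 q8-a->q10 q8-b->q1 q9-a->q5 q9-b->q11 q10-a->q11 q10-b->q3 q11-a->q0 q11-b->q6

Run two small machines in parallel and take their product. The first has 3 states tracking the input length modulo 3; the second has 4 states tracking the count of `a`s modulo 4. A product state is a pair (one from each), accepting exactly when both do.
A 12-state machine:
          a    b  
>  q0     q1   q2 
   q1     q3   q4 
   q2     q4   q5 
   q3     q6   q7 
   q4     q7   q8 
   q5     q8   q0 
   q6     q2   q9 
   q7     q9  q10 
   q8    q10   q1 
 * q9     q5  q11 
   q10   q11   q3 
   q11    q0   q6 
(> = start, * = accepting)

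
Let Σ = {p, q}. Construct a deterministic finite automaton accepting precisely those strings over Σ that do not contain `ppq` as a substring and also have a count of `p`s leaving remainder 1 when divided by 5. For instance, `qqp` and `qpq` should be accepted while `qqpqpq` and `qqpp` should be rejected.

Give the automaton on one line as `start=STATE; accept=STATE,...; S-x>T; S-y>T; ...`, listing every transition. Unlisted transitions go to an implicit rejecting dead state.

start=A; accept=B,D,N; A-p>B; A-q>A; B-p>C; B-q>D; C-p>E; C-q>F; D-p>G; D-q>D; E-p>H; E-q>I; F-p>I; F-q>F; G-p>E; G-q>J; H-p>K; H-q>L; I-p>L; I-q>I; J-p>M; J-q>J; K-p>N; K-q>O; L-p>O; L-q>L; M-p>H; M-q>P; N-p>C; N-q>Q; O-p>Q; O-q>O; P-p>R; P-q>P; Q-p>F; Q-q>Q; R-p>K; R-q>S; S-p>T; S-q>S; T-p>N; T-q>A

Run two small machines in parallel and take their product. One (4 states) tracks partial matches of the forbidden pattern `ppq`; the other (5 states) tracks the count of `p`s modulo 5. Each combined state is a pair, one component from each; accept when both components accept.
With 20 states:
       p  q 
>  A   B  A 
 * B   C  D 
   C   E  F 
 * D   G  D 
   E   H  I 
   F   I  F 
   G   E  J 
   H   K  L 
   I   L  I 
   J   M  J 
   K   N  O 
   L   O  L 
   M   H  P 
 * N   C  Q 
   O   Q  O 
   P   R  P 
   Q   F  Q 
   R   K  S 
   S   T  S 
   T   N  A 
(> = start, * = accepting)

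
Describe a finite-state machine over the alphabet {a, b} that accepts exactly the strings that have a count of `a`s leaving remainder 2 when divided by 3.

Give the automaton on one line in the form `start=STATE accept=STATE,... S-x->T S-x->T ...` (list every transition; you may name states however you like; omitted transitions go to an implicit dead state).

start=S0 accept=S2 S0-a->S1 S0-b->S0 S1-a->S2 S1-b->S1 S2-a->S0 S2-b->S2

The only thing that matters is how many `a`s have appeared, reduced mod 3. Use one state per residue: S0 for 0, …, S2 for 2. Reading `a` moves to the next residue; anything else stays put. S2 is accepting.
A 3-state machine:
        a   b  
>  S0   S1  S0 
   S1   S2  S1 
 * S2   S0  S2 
(> = start, * = accepting)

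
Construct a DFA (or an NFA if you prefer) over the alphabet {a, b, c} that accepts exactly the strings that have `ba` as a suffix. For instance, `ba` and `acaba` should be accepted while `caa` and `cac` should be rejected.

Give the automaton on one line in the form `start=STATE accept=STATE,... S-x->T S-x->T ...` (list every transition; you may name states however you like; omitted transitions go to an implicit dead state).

start=q0 accept=q2 q0-a->q0 q0-b->q1 q0-c->q0 q1-a->q2 q1-b->q1 q1-c->q0 q2-a->q0 q2-b->q1 q2-c->q0

Let each state record the length of the longest suffix of the input read so far that is also a prefix of `ba`. q1 means the last symbol is `b`; q2 means the last 2 symbols are `ba`. Accept only at q2, where the string currently ends in `ba`.
        a   b   c  
>  q0   q0  q1  q0 
   q1   q2  q1  q0 
 * q2   q0  q1  q0 
(> = start, * = accepting)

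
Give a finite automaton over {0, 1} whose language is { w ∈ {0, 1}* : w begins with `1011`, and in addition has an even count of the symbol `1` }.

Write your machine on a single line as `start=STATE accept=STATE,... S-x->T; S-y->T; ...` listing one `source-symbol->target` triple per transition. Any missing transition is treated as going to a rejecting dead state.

start=S0; accept=S6; S0-0->S1; S0-1->S2; S1-0->S1; S1-1->S1; S2-0->S3; S2-1->S1; S3-0->S1; S3-1->S4; S4-0->S1; S4-1->S5; S5-0->S5; S5-1->S6; S6-0->S6; S6-1->S5

Build one automaton per condition and run them in lockstep. One (6 states) tracks whether the input so far still matches the prefix `1011`; the other (2 states) tracks the count of `1`s modulo 2. Each combined state is a pair, one component from each; accept when both components accept. After merging equivalent states the machine shrinks.
A 7-state machine:
        0   1  
>  S0   S1  S2 
   S1   S1  S1 
   S2   S3  S1 
   S3   S1  S4 
   S4   S1  S5 
   S5   S5  S6 
 * S6   S6  S5 
(> = start, * = accepting)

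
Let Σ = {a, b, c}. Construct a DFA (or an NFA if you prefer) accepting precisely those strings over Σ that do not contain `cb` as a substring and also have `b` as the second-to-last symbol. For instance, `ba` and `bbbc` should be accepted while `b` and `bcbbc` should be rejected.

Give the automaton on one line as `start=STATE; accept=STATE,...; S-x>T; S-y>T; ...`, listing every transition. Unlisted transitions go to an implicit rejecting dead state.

start=q0; accept=q3,q4,q5; q0-a>q0; q0-b>q1; q0-c>q2; q1-a>q3; q1-b>q4; q1-c>q5; q2-a>q0; q2-b>q6; q2-c>q2; q3-a>q0; q3-b>q1; q3-c>q2; q4-a>q3; q4-b>q4; q4-c>q5; q5-a>q0; q5-b>q6; q5-c>q2; q6-a>q6; q6-b>q6; q6-c>q6

Run two small machines in parallel and take their product. One (3 states) tracks partial matches of the forbidden pattern `cb`; the other (13 states) tracks the last 2 symbols read. Each combined state is a pair, one component from each; accept when both components accept. Minimizing collapses redundant product states.
        a   b   c  
>  q0   q0  q1  q2 
   q1   q3  q4  q5 
   q2   q0  q6  q2 
 * q3   q0  q1  q2 
 * q4   q3  q4  q5 
 * q5   q0  q6  q2 
   q6   q6  q6  q6 
(> = start, * = accepting)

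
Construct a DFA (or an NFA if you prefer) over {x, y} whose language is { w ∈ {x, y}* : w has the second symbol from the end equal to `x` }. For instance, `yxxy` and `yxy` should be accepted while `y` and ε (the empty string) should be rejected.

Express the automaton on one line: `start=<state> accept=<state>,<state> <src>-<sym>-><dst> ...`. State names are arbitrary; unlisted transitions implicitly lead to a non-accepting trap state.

start=S0 accept=S3,S4 S0-x->S1 S0-y->S2 S1-x->S3 S1-y->S4 S2-x->S5 S2-y->S6 S3-x->S3 S3-y->S4 S4-x->S5 S4-y->S6 S5-x->S3 S5-y->S4 S6-x->S5 S6-y->S6

Because acceptance depends on a position counted from the end, the machine has to buffer the most recent 2 symbols. Make each state the string of the last up-to-2 symbols read; on input `x` shift the window left and append `x`. Accept when the buffered window has length 2 and begins with `x`.
7 states suffice.
        x   y  
>  S0   S1  S2 
   S1   S3  S4 
   S2   S5  S6 
 * S3   S3  S4 
 * S4   S5  S6 
   S5   S3  S4 
   S6   S5  S6 
(> = start, * = accepting)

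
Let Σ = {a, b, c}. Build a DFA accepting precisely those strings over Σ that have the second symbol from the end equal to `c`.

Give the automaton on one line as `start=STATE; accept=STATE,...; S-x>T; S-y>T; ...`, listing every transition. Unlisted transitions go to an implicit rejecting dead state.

Because acceptance depends on a position counted from the end, the machine has to buffer the most recent 2 symbols. Make each state the string of the last up-to-2 symbols read; on input `x` shift the window left and append `x`. Accept when the buffered window has length 2 and begins with `c`.
13 states suffice.
          a    b    c  
>  q0     q1   q2   q3 
   q1     q4   q5   q6 
   q2     q7   q8   q9 
   q3    q10  q11  q12 
   q4     q4   q5   q6 
   q5     q7   q8   q9 
   q6    q10  q11  q12 
   q7     q4   q5   q6 
   q8     q7   q8   q9 
   q9    q10  q11  q12 
 * q10    q4   q5   q6 
 * q11    q7   q8   q9 
 * q12   q10  q11  q12 
(> = start, * = accepting)

start=q0; accept=q10,q11,q12; q0-a>q1; q0-b>q2; q0-c>q3; q1-a>q4; q1-b>q5; q1-c>q6; q2-a>q7; q2-b>q8; q2-c>q9; q3-a>q10; q3-b>q11; q3-c>q12; q4-a>q4; q4-b>q5; q4-c>q6; q5-a>q7; q5-b>q8; q5-c>q9; q6-a>q10; q6-b>q11; q6-c>q12; q7-a>q4; q7-b>q5; q7-c>q6; q8-a>q7; q8-b>q8; q8-c>q9; q9-a>q10; q9-b>q11; q9-c>q12; q10-a>q4; q10-b>q5; q10-c>q6; q11-a>q7; q11-b>q8; q11-c>q9; q12-a>q10; q12-b>q11; q12-c>q12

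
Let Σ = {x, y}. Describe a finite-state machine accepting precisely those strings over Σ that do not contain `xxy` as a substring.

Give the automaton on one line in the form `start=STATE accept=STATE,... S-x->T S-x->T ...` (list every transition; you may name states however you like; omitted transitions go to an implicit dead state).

start=S0 accept=S0,S1,S2 S0-x->S1 S0-y->S0 S1-x->S2 S1-y->S0 S2-x->S2 S2-y->S3 S3-x->S3 S3-y->S3

This is the complement of 'contains `xxy`'. Use the same substring-matching states — S0 through S3 holding how much of `xxy` has just been matched — but flip the accepting set: everything except the trap S3 accepts.
        x   y  
>* S0   S1  S0 
 * S1   S2  S0 
 * S2   S2  S3 
   S3   S3  S3 
(> = start, * = accepting)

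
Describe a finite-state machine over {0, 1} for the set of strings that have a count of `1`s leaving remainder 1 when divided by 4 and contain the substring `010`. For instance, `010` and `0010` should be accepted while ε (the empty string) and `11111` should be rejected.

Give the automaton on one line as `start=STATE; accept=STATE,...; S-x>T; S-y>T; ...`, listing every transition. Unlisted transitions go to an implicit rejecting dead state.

Run two small machines in parallel and take their product. One (4 states) tracks the count of `1`s modulo 4; the other (4 states) tracks whether and how much of `010` has been seen. Each combined state is a pair, one component from each; accept when both components accept.
With 16 states:
          0    1  
>  q0     q1   q2 
   q1     q1   q3 
   q2     q4   q5 
   q3     q6   q5 
   q4     q4   q7 
   q5     q8   q9 
 * q6     q6  q10 
   q7    q10   q9 
   q8     q8  q11 
   q9    q12   q0 
   q10   q10  q13 
   q11   q13   q0 
   q12   q12  q14 
   q13   q13  q15 
   q14   q15   q2 
   q15   q15   q6 
(> = start, * = accepting)

start=q0; accept=q6; q0-0>q1; q0-1>q2; q1-0>q1; q1-1>q3; q2-0>q4; q2-1>q5; q3-0>q6; q3-1>q5; q4-0>q4; q4-1>q7; q5-0>q8; q5-1>q9; q6-0>q6; q6-1>q10; q7-0>q10; q7-1>q9; q8-0>q8; q8-1>q11; q9-0>q12; q9-1>q0; q10-0>q10; q10-1>q13; q11-0>q13; q11-1>q0; q12-0>q12; q12-1>q14; q13-0>q13; q13-1>q15; q14-0>q15; q14-1>q2; q15-0>q15; q15-1>q6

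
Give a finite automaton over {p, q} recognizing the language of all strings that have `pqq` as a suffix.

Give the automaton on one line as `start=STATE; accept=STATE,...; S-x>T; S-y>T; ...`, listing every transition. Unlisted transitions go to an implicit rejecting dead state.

Let each state record the length of the longest suffix of the input read so far that is also a prefix of `pqq`. B means the last symbol is `p`; C means the last 2 symbols are `pq`; D means the last 3 symbols are `pqq`. Accept only at D, where the string currently ends in `pqq`.
A 4-state machine:
       p  q 
>  A   B  A 
   B   B  C 
   C   B  D 
 * D   B  A 
(> = start, * = accepting)

start=A; accept=D; A-p>B; A-q>A; B-p>B; B-q>C; C-p>B; C-q>D; D-p>B; D-q>A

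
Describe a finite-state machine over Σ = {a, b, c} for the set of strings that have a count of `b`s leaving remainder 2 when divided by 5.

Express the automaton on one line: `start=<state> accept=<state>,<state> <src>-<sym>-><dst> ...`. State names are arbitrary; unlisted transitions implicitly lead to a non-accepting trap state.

The only thing that matters is how many `b`s have appeared, reduced mod 5. Use one state per residue: q0 for 0, …, q4 for 4. Reading `b` moves to the next residue; anything else stays put. q2 is accepting.
A 5-state machine:
        a   b   c  
>  q0   q0  q1  q0 
   q1   q1  q2  q1 
 * q2   q2  q3  q2 
   q3   q3  q4  q3 
   q4   q4  q0  q4 
(> = start, * = accepting)

start=q0 accept=q2 q0-a->q0 q0-b->q1 q0-c->q0 q1-a->q1 q1-b->q2 q1-c->q1 q2-a->q2 q2-b->q3 q2-c->q2 q3-a->q3 q3-b->q4 q3-c->q3 q4-a->q4 q4-b->q0 q4-c->q4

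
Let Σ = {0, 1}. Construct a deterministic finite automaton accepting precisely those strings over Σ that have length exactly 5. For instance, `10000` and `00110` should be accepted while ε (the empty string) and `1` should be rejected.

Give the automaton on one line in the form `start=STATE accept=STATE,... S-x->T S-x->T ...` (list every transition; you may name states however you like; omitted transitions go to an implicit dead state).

start=q0 accept=q5 q0-0->q1 q0-1->q1 q1-0->q2 q1-1->q2 q2-0->q3 q2-1->q3 q3-0->q4 q3-1->q4 q4-0->q5 q4-1->q5 q5-0->q6 q5-1->q6 q6-0->q6 q6-1->q6

Count input length up to 6: every symbol moves from q0 toward q6, which means 'more than 5' and absorbs. Accept from {q5}.
7 states suffice.
        0   1  
>  q0   q1  q1 
   q1   q2  q2 
   q2   q3  q3 
   q3   q4  q4 
   q4   q5  q5 
 * q5   q6  q6 
   q6   q6  q6 
(> = start, * = accepting)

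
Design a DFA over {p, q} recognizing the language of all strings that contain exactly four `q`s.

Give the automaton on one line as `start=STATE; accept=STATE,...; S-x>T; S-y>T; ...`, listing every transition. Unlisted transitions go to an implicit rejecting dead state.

Count `q`s, saturating at 5: states A through E mean 0 through 4 `q`s seen; F means more than 4. Each `q` increments (capped at F); other symbols loop. Accept from {E}.
With 6 states:
       p  q 
>  A   A  B 
   B   B  C 
   C   C  D 
   D   D  E 
 * E   E  F 
   F   F  F 
(> = start, * = accepting)

start=A; accept=E; A-p>A; A-q>B; B-p>B; B-q>C; C-p>C; C-q>D; D-p>D; D-q>E; E-p>E; E-q>F; F-p>F; F-q>F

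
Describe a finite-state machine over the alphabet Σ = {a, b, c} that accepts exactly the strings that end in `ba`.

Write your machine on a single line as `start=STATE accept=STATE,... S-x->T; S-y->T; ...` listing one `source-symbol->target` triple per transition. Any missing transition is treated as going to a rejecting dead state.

start=S0; accept=S2; S0-a->S0; S0-b->S1; S0-c->S0; S1-a->S2; S1-b->S1; S1-c->S0; S2-a->S0; S2-b->S1; S2-c->S0

Let each state record the length of the longest suffix of the input read so far that is also a prefix of `ba`. S1 means the last symbol is `b`; S2 means the last 2 symbols are `ba`. Accept only at S2, where the string currently ends in `ba`.
A 3-state machine:
        a   b   c  
>  S0   S0  S1  S0 
   S1   S2  S1  S0 
 * S2   S0  S1  S0 
(> = start, * = accepting)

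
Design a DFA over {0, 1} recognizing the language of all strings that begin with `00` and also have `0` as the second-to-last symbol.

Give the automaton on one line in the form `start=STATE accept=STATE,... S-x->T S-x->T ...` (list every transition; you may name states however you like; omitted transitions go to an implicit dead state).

Run two small machines in parallel and take their product. One (4 states) tracks whether the input so far still matches the prefix `00`; the other (7 states) tracks the last 2 symbols read. Each combined state is a pair, one component from each; accept when both components accept. After merging equivalent states the machine shrinks.
7 states suffice.
        0   1  
>  S0   S1  S2 
   S1   S3  S2 
   S2   S2  S2 
 * S3   S3  S4 
 * S4   S5  S6 
   S5   S3  S4 
   S6   S5  S6 
(> = start, * = accepting)

start=S0 accept=S3,S4 S0-0->S1 S0-1->S2 S1-0->S3 S1-1->S2 S2-0->S2 S2-1->S2 S3-0->S3 S3-1->S4 S4-0->S5 S4-1->S6 S5-0->S3 S5-1->S4 S6-0->S5 S6-1->S6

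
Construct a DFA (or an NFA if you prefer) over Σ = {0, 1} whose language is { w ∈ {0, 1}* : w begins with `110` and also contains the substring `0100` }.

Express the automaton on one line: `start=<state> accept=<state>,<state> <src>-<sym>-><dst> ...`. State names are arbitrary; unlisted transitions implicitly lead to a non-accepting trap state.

Handle the two conditions separately and then intersect. One (5 states) tracks whether the input so far still matches the prefix `110`; the other (5 states) tracks whether and how much of `0100` has been seen. Each combined state is a pair, one component from each; accept when both components accept.
A 13-state machine:
       0  1 
>  A   B  C 
   B   B  D 
   C   B  E 
   D   F  G 
   E   H  G 
   F   I  D 
   G   B  G 
   H   H  J 
   I   I  I 
   J   K  L 
   K   M  J 
   L   H  L 
 * M   M  M 
(> = start, * = accepting)

start=A accept=M A-0->B A-1->C B-0->B B-1->D C-0->B C-1->E D-0->F D-1->G E-0->H E-1->G F-0->I F-1->D G-0->B G-1->G H-0->H H-1->J I-0->I I-1->I J-0->K J-1->L K-0->M K-1->J L-0->H L-1->L M-0->M M-1->M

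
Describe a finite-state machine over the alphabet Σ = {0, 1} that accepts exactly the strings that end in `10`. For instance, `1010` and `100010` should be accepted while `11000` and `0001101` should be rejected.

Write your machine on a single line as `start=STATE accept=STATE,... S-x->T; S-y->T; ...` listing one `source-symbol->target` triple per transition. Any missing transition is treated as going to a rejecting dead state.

Let each state record the length of the longest suffix of the input read so far that is also a prefix of `10`. S1 means the last symbol is `1`; S2 means the last 2 symbols are `10`. Accept only at S2, where the string currently ends in `10`.
3 states suffice.
        0   1  
>  S0   S0  S1 
   S1   S2  S1 
 * S2   S0  S1 
(> = start, * = accepting)

start=S0; accept=S2; S0-0->S0; S0-1->S1; S1-0->S2; S1-1->S1; S2-0->S0; S2-1->S1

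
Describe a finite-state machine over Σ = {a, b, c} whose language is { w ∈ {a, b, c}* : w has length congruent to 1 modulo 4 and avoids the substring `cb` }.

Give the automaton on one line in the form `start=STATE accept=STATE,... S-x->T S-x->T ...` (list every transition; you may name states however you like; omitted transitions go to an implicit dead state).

start=q0 accept=q1,q2 q0-a->q1 q0-b->q1 q0-c->q2 q1-a->q3 q1-b->q3 q1-c->q4 q2-a->q3 q2-b->q5 q2-c->q4 q3-a->q6 q3-b->q6 q3-c->q7 q4-a->q6 q4-b->q5 q4-c->q7 q5-a->q5 q5-b->q5 q5-c->q5 q6-a->q0 q6-b->q0 q6-c->q8 q7-a->q0 q7-b->q5 q7-c->q8 q8-a->q1 q8-b->q5 q8-c->q2

Run two small machines in parallel and take their product. The first has 4 states tracking the input length modulo 4; the second has 3 states tracking partial matches of the forbidden pattern `cb`. A product state is a pair (one from each), accepting exactly when both do. After merging equivalent states the machine shrinks.
        a   b   c  
>  q0   q1  q1  q2 
 * q1   q3  q3  q4 
 * q2   q3  q5  q4 
   q3   q6  q6  q7 
   q4   q6  q5  q7 
   q5   q5  q5  q5 
   q6   q0  q0  q8 
   q7   q0  q5  q8 
   q8   q1  q5  q2 
(> = start, * = accepting)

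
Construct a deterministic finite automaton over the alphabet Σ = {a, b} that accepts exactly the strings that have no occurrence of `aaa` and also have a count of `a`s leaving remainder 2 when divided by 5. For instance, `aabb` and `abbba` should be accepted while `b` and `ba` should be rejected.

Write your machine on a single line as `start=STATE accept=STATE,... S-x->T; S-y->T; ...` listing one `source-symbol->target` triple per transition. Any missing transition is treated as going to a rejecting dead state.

Handle the two conditions separately and then intersect. The first has 4 states tracking partial matches of the forbidden pattern `aaa`; the second has 5 states tracking the count of `a`s modulo 5. A product state is a pair (one from each), accepting exactly when both do. After merging equivalent states the machine shrinks.
A 16-state machine:
          a    b  
>  s0     s1   s0 
   s1     s2   s3 
 * s2     s4   s5 
   s3     s6   s3 
   s4     s4   s4 
 * s5     s7   s5 
 * s6     s8   s5 
   s7     s9  s10 
   s8     s4  s10 
   s9     s4  s11 
   s10   s12  s10 
   s11   s13  s11 
   s12   s14  s11 
   s13   s15   s0 
   s14    s4   s0 
   s15    s4   s3 
(> = start, * = accepting)

start=s0; accept=s2,s5,s6; s0-a->s1; s0-b->s0; s1-a->s2; s1-b->s3; s2-a->s4; s2-b->s5; s3-a->s6; s3-b->s3; s4-a->s4; s4-b->s4; s5-a->s7; s5-b->s5; s6-a->s8; s6-b->s5; s7-a->s9; s7-b->s10; s8-a->s4; s8-b->s10; s9-a->s4; s9-b->s11; s10-a->s12; s10-b->s10; s11-a->s13; s11-b->s11; s12-a->s14; s12-b->s11; s13-a->s15; s13-b->s0; s14-a->s4; s14-b->s0; s15-a->s4; s15-b->s3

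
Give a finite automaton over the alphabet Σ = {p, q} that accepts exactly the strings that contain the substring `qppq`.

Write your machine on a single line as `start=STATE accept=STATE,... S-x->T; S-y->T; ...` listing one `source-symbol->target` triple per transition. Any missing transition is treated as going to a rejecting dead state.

start=S0; accept=S4; S0-p->S0; S0-q->S1; S1-p->S2; S1-q->S1; S2-p->S3; S2-q->S1; S3-p->S0; S3-q->S4; S4-p->S4; S4-q->S4

States S0..S3 record the length of the longest prefix of `qppq` that matches the current input suffix. Reaching S4 means `qppq` has been seen, and we stay there forever. Accept from S4.
A 5-state machine:
        p   q  
>  S0   S0  S1 
   S1   S2  S1 
   S2   S3  S1 
   S3   S0  S4 
 * S4   S4  S4 
(> = start, * = accepting)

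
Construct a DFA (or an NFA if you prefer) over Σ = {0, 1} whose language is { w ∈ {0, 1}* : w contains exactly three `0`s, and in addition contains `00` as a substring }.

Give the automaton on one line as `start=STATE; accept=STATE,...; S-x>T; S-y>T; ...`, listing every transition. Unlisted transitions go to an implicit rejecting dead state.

Run two small machines in parallel and take their product. The first has 5 states tracking the count of `0`s, saturating at 4; the second has 3 states tracking whether and how much of `00` has been seen. A product state is a pair (one from each), accepting exactly when both do. After merging equivalent states the machine shrinks.
7 states suffice.
        0   1  
>  q0   q1  q0 
   q1   q2  q3 
   q2   q4  q2 
   q3   q5  q3 
 * q4   q6  q4 
   q5   q4  q6 
   q6   q6  q6 
(> = start, * = accepting)

start=q0; accept=q4; q0-0>q1; q0-1>q0; q1-0>q2; q1-1>q3; q2-0>q4; q2-1>q2; q3-0>q5; q3-1>q3; q4-0>q6; q4-1>q4; q5-0>q4; q5-1>q6; q6-0>q6; q6-1>q6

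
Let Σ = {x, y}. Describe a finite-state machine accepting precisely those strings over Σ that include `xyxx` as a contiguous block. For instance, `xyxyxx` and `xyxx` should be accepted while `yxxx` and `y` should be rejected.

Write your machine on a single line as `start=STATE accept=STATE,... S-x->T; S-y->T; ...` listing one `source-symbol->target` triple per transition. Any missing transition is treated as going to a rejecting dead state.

States q0..q3 record the length of the longest prefix of `xyxx` that matches the current input suffix. Reaching q4 means `xyxx` has been seen, and we stay there forever. Accept from q4.
        x   y  
>  q0   q1  q0 
   q1   q1  q2 
   q2   q3  q0 
   q3   q4  q2 
 * q4   q4  q4 
(> = start, * = accepting)

start=q0; accept=q4; q0-x->q1; q0-y->q0; q1-x->q1; q1-y->q2; q2-x->q3; q2-y->q0; q3-x->q4; q3-y->q2; q4-x->q4; q4-y->q4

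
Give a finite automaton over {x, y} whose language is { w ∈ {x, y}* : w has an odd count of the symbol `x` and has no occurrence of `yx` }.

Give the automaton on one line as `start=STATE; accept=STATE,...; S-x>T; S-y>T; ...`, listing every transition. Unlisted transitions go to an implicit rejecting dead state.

Build one automaton per condition and run them in lockstep. The first has 2 states tracking the count of `x`s modulo 2; the second has 3 states tracking partial matches of the forbidden pattern `yx`. A product state is a pair (one from each), accepting exactly when both do. Equivalent product states are then merged.
With 4 states:
        x   y  
>  s0   s1  s2 
 * s1   s0  s3 
   s2   s2  s2 
 * s3   s2  s3 
(> = start, * = accepting)

start=s0; accept=s1,s3; s0-x>s1; s0-y>s2; s1-x>s0; s1-y>s3; s2-x>s2; s2-y>s2; s3-x>s2; s3-y>s3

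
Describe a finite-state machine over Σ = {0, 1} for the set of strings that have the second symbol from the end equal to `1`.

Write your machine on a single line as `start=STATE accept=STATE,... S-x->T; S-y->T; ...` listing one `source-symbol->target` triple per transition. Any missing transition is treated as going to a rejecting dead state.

start=A; accept=F,G; A-0->B; A-1->C; B-0->D; B-1->E; C-0->F; C-1->G; D-0->D; D-1->E; E-0->F; E-1->G; F-0->D; F-1->E; G-0->F; G-1->G

A DFA must remember the last 2 symbols (since which symbol is second-to-last isn't known until the input ends). Use one state per possible window of the last ≤2 symbols; accept from those whose window starts with `1`.
A 7-state machine:
       0  1 
>  A   B  C 
   B   D  E 
   C   F  G 
   D   D  E 
   E   F  G 
 * F   D  E 
 * G   F  G 
(> = start, * = accepting)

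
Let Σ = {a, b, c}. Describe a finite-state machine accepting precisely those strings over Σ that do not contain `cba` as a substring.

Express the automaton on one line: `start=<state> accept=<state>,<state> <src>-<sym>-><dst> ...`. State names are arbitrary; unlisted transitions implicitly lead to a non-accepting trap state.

start=q0 accept=q0,q1,q2 q0-a->q0 q0-b->q0 q0-c->q1 q1-a->q0 q1-b->q2 q1-c->q1 q2-a->q3 q2-b->q0 q2-c->q1 q3-a->q3 q3-b->q3 q3-c->q3

This is the complement of 'contains `cba`'. Use the same substring-matching states — q0 through q3 holding how much of `cba` has just been matched — but flip the accepting set: everything except the trap q3 accepts.
4 states suffice.
        a   b   c  
>* q0   q0  q0  q1 
 * q1   q0  q2  q1 
 * q2   q3  q0  q1 
   q3   q3  q3  q3 
(> = start, * = accepting)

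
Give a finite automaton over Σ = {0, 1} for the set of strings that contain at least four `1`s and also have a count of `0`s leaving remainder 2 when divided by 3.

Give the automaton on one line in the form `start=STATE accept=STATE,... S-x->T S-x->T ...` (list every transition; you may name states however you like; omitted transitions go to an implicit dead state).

start=s0 accept=s14 s0-0->s1 s0-1->s2 s1-0->s3 s1-1->s4 s2-0->s4 s2-1->s5 s3-0->s0 s3-1->s6 s4-0->s6 s4-1->s7 s5-0->s7 s5-1->s8 s6-0->s2 s6-1->s9 s7-0->s9 s7-1->s10 s8-0->s10 s8-1->s11 s9-0->s5 s9-1->s12 s10-0->s12 s10-1->s13 s11-0->s13 s11-1->s11 s12-0->s8 s12-1->s14 s13-0->s14 s13-1->s13 s14-0->s11 s14-1->s14

Handle the two conditions separately and then intersect. The first has 6 states tracking the count of `1`s, saturating at 5; the second has 3 states tracking the count of `0`s modulo 3. A product state is a pair (one from each), accepting exactly when both do. After merging equivalent states the machine shrinks.
A 15-state machine:
          0    1  
>  s0     s1   s2 
   s1     s3   s4 
   s2     s4   s5 
   s3     s0   s6 
   s4     s6   s7 
   s5     s7   s8 
   s6     s2   s9 
   s7     s9  s10 
   s8    s10  s11 
   s9     s5  s12 
   s10   s12  s13 
   s11   s13  s11 
   s12    s8  s14 
   s13   s14  s13 
 * s14   s11  s14 
(> = start, * = accepting)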